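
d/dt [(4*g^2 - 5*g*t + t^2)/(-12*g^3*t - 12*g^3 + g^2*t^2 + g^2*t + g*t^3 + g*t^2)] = ((-5*g + 2*t)*(-12*g^2*t - 12*g^2 + g*t^2 + g*t + t^3 + t^2) - (4*g^2 - 5*g*t + t^2)*(-12*g^2 + 2*g*t + g + 3*t^2 + 2*t))/(g*(-12*g^2*t - 12*g^2 + g*t^2 + g*t + t^3 + t^2)^2)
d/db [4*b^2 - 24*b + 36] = 8*b - 24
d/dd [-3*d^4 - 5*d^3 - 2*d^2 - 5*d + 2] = -12*d^3 - 15*d^2 - 4*d - 5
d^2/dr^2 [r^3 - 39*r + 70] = 6*r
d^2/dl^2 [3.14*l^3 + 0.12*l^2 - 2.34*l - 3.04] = 18.84*l + 0.24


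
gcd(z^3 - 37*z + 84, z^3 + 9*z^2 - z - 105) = z^2 + 4*z - 21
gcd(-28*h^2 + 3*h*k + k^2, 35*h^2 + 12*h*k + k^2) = 7*h + k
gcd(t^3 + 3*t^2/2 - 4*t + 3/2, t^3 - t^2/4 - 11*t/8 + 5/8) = t^2 - 3*t/2 + 1/2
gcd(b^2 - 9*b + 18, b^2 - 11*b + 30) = b - 6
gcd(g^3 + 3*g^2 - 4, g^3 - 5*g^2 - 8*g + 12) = g^2 + g - 2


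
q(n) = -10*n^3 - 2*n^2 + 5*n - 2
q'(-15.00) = -6685.00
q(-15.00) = 33223.00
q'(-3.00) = -253.00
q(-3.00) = 235.00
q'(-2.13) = -122.59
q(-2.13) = 74.91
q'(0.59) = -7.80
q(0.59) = -1.80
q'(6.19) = -1169.24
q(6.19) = -2419.45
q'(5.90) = -1062.90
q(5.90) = -2095.91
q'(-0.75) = -8.88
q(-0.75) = -2.66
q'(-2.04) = -111.69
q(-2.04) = 64.37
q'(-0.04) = 5.11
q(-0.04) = -2.20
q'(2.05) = -129.28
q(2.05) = -86.31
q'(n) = -30*n^2 - 4*n + 5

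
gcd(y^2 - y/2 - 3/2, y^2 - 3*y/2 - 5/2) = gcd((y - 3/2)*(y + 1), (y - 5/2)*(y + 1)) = y + 1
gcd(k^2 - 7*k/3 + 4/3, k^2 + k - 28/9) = k - 4/3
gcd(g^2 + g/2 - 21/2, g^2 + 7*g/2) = g + 7/2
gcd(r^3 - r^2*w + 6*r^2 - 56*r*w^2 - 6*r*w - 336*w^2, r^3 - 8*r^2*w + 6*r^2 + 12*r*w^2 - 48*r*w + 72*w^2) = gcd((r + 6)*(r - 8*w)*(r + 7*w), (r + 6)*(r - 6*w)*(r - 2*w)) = r + 6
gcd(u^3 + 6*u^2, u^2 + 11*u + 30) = u + 6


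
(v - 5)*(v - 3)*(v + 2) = v^3 - 6*v^2 - v + 30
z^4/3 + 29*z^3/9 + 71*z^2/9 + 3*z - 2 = (z/3 + 1/3)*(z - 1/3)*(z + 3)*(z + 6)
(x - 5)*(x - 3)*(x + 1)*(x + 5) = x^4 - 2*x^3 - 28*x^2 + 50*x + 75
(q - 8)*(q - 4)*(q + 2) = q^3 - 10*q^2 + 8*q + 64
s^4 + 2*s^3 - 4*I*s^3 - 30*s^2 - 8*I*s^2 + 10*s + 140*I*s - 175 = (s - 5)*(s + 7)*(s - 5*I)*(s + I)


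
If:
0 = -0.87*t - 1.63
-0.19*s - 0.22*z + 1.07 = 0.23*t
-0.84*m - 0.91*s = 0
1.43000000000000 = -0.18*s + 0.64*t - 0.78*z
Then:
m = -17.45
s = 16.11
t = -1.87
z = -7.09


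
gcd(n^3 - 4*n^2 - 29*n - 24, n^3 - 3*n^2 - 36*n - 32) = n^2 - 7*n - 8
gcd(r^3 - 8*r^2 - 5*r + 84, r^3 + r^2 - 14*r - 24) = r^2 - r - 12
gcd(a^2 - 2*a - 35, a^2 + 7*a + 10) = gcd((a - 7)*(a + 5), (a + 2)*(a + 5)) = a + 5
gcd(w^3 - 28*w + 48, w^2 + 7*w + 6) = w + 6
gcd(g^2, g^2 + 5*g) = g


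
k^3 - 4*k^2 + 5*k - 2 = (k - 2)*(k - 1)^2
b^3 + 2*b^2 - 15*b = b*(b - 3)*(b + 5)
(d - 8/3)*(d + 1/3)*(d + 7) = d^3 + 14*d^2/3 - 155*d/9 - 56/9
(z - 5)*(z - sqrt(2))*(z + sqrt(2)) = z^3 - 5*z^2 - 2*z + 10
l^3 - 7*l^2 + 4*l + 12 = (l - 6)*(l - 2)*(l + 1)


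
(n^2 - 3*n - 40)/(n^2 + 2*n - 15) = (n - 8)/(n - 3)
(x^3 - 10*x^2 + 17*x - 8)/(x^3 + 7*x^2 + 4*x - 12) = (x^2 - 9*x + 8)/(x^2 + 8*x + 12)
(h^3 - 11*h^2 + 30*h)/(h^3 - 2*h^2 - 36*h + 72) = h*(h - 5)/(h^2 + 4*h - 12)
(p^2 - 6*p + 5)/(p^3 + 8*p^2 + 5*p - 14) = (p - 5)/(p^2 + 9*p + 14)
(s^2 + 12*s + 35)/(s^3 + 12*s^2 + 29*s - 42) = (s + 5)/(s^2 + 5*s - 6)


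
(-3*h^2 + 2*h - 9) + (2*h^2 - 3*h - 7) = -h^2 - h - 16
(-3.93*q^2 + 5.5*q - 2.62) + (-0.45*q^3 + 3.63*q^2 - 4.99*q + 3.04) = -0.45*q^3 - 0.3*q^2 + 0.51*q + 0.42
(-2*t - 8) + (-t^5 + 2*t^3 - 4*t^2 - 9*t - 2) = -t^5 + 2*t^3 - 4*t^2 - 11*t - 10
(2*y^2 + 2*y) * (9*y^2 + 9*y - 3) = 18*y^4 + 36*y^3 + 12*y^2 - 6*y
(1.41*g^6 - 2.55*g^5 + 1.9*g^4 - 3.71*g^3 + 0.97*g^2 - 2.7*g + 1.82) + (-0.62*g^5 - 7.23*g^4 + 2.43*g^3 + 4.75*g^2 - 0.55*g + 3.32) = 1.41*g^6 - 3.17*g^5 - 5.33*g^4 - 1.28*g^3 + 5.72*g^2 - 3.25*g + 5.14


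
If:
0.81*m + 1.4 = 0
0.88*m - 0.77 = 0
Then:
No Solution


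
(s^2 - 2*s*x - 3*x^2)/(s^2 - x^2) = (-s + 3*x)/(-s + x)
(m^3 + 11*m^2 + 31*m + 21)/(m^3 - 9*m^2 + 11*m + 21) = (m^2 + 10*m + 21)/(m^2 - 10*m + 21)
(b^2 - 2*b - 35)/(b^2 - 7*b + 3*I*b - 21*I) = (b + 5)/(b + 3*I)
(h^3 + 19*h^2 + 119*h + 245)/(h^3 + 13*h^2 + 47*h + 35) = (h + 7)/(h + 1)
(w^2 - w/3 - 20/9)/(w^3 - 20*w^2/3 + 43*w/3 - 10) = (w + 4/3)/(w^2 - 5*w + 6)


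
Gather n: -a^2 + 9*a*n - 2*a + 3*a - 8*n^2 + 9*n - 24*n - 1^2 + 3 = -a^2 + a - 8*n^2 + n*(9*a - 15) + 2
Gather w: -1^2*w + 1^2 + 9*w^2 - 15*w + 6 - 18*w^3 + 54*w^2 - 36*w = -18*w^3 + 63*w^2 - 52*w + 7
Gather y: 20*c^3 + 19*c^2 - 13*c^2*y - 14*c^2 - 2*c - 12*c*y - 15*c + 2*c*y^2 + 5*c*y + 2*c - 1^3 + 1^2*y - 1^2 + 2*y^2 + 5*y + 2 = 20*c^3 + 5*c^2 - 15*c + y^2*(2*c + 2) + y*(-13*c^2 - 7*c + 6)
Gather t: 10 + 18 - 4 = 24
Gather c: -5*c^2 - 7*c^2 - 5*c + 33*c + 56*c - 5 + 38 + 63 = -12*c^2 + 84*c + 96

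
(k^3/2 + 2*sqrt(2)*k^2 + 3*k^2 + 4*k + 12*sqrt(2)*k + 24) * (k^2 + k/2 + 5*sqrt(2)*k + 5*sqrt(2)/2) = k^5/2 + 13*k^4/4 + 9*sqrt(2)*k^4/2 + 51*k^3/2 + 117*sqrt(2)*k^3/4 + 67*sqrt(2)*k^2/2 + 156*k^2 + 72*k + 130*sqrt(2)*k + 60*sqrt(2)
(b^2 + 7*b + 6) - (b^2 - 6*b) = 13*b + 6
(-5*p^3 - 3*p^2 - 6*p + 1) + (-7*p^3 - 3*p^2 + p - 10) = -12*p^3 - 6*p^2 - 5*p - 9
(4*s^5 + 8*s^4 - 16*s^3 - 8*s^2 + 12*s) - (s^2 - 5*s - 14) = 4*s^5 + 8*s^4 - 16*s^3 - 9*s^2 + 17*s + 14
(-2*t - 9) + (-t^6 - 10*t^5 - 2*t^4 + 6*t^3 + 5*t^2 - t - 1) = -t^6 - 10*t^5 - 2*t^4 + 6*t^3 + 5*t^2 - 3*t - 10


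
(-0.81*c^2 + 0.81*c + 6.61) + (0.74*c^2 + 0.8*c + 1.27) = -0.0700000000000001*c^2 + 1.61*c + 7.88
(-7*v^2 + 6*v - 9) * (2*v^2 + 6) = -14*v^4 + 12*v^3 - 60*v^2 + 36*v - 54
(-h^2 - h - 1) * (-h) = h^3 + h^2 + h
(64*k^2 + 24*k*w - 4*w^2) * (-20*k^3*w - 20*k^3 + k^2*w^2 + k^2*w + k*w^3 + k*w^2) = -1280*k^5*w - 1280*k^5 - 416*k^4*w^2 - 416*k^4*w + 168*k^3*w^3 + 168*k^3*w^2 + 20*k^2*w^4 + 20*k^2*w^3 - 4*k*w^5 - 4*k*w^4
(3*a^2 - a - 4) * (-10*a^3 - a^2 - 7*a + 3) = -30*a^5 + 7*a^4 + 20*a^3 + 20*a^2 + 25*a - 12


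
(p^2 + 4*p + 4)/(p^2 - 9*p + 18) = (p^2 + 4*p + 4)/(p^2 - 9*p + 18)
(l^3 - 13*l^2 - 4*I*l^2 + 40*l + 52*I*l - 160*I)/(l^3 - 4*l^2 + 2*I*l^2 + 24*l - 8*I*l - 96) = (l^2 - 13*l + 40)/(l^2 + l*(-4 + 6*I) - 24*I)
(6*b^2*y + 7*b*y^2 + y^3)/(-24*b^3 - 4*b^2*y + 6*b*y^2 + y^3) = y*(b + y)/(-4*b^2 + y^2)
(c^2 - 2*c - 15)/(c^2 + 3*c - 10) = (c^2 - 2*c - 15)/(c^2 + 3*c - 10)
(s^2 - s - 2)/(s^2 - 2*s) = (s + 1)/s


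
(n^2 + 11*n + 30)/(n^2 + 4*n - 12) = (n + 5)/(n - 2)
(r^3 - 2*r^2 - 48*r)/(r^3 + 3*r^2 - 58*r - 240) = r/(r + 5)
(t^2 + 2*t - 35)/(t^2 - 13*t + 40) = (t + 7)/(t - 8)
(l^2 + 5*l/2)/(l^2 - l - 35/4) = 2*l/(2*l - 7)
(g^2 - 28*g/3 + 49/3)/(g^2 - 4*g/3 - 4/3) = (-3*g^2 + 28*g - 49)/(-3*g^2 + 4*g + 4)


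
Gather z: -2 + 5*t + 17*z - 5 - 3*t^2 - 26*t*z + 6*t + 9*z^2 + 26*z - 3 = -3*t^2 + 11*t + 9*z^2 + z*(43 - 26*t) - 10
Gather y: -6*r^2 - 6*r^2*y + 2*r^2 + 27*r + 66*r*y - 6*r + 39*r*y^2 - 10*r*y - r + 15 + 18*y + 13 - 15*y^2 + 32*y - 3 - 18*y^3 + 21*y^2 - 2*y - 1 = -4*r^2 + 20*r - 18*y^3 + y^2*(39*r + 6) + y*(-6*r^2 + 56*r + 48) + 24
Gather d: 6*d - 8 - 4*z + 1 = 6*d - 4*z - 7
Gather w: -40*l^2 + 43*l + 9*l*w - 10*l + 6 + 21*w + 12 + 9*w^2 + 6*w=-40*l^2 + 33*l + 9*w^2 + w*(9*l + 27) + 18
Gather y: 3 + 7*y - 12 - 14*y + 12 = 3 - 7*y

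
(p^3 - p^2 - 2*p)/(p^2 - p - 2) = p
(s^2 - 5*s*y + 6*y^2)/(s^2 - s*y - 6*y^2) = (s - 2*y)/(s + 2*y)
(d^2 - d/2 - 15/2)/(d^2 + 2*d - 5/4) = 2*(d - 3)/(2*d - 1)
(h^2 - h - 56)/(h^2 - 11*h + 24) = (h + 7)/(h - 3)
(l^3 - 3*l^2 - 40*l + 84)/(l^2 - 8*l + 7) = (l^2 + 4*l - 12)/(l - 1)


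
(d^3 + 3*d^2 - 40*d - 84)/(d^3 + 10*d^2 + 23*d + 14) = (d - 6)/(d + 1)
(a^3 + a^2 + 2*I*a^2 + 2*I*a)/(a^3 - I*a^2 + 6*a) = (a + 1)/(a - 3*I)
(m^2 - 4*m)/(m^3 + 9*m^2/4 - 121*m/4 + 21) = 4*m/(4*m^2 + 25*m - 21)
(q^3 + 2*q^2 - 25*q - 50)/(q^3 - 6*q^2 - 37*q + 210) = (q^2 + 7*q + 10)/(q^2 - q - 42)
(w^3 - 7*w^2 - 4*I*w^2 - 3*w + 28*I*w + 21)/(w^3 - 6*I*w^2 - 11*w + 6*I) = (w - 7)/(w - 2*I)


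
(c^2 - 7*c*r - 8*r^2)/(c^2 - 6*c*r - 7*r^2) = (-c + 8*r)/(-c + 7*r)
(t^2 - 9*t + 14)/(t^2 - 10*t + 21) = (t - 2)/(t - 3)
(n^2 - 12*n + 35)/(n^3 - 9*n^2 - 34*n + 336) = (n - 5)/(n^2 - 2*n - 48)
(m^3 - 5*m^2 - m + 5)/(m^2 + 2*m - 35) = (m^2 - 1)/(m + 7)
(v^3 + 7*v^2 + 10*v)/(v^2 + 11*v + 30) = v*(v + 2)/(v + 6)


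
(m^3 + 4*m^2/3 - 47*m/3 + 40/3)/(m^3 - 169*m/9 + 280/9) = 3*(m - 1)/(3*m - 7)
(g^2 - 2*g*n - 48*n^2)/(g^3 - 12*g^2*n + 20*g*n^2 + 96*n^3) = (g + 6*n)/(g^2 - 4*g*n - 12*n^2)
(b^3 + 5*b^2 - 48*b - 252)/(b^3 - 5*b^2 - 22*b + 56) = (b^2 + 12*b + 36)/(b^2 + 2*b - 8)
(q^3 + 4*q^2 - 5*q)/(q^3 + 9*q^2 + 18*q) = (q^2 + 4*q - 5)/(q^2 + 9*q + 18)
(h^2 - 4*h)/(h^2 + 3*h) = (h - 4)/(h + 3)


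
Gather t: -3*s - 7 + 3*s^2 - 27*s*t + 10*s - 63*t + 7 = 3*s^2 + 7*s + t*(-27*s - 63)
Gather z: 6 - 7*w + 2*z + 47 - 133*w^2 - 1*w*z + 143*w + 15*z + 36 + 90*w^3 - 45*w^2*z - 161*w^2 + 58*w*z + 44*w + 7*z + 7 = 90*w^3 - 294*w^2 + 180*w + z*(-45*w^2 + 57*w + 24) + 96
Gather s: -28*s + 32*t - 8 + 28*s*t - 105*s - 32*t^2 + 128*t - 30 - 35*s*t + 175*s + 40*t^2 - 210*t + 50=s*(42 - 7*t) + 8*t^2 - 50*t + 12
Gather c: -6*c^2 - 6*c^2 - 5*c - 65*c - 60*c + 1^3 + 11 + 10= -12*c^2 - 130*c + 22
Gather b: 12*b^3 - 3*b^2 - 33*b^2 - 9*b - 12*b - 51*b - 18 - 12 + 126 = 12*b^3 - 36*b^2 - 72*b + 96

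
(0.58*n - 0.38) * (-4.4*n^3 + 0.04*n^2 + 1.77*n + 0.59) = -2.552*n^4 + 1.6952*n^3 + 1.0114*n^2 - 0.3304*n - 0.2242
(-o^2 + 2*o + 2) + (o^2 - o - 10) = o - 8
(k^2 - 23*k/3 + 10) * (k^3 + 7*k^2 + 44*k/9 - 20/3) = k^5 - 2*k^4/3 - 349*k^3/9 + 698*k^2/27 + 100*k - 200/3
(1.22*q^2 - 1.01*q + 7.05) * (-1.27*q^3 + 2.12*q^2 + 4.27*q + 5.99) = -1.5494*q^5 + 3.8691*q^4 - 5.8853*q^3 + 17.9411*q^2 + 24.0536*q + 42.2295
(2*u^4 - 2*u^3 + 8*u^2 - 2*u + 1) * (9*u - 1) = 18*u^5 - 20*u^4 + 74*u^3 - 26*u^2 + 11*u - 1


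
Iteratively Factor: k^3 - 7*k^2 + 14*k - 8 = (k - 4)*(k^2 - 3*k + 2) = (k - 4)*(k - 2)*(k - 1)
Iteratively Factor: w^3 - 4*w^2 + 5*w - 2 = (w - 2)*(w^2 - 2*w + 1) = (w - 2)*(w - 1)*(w - 1)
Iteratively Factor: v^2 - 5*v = (v)*(v - 5)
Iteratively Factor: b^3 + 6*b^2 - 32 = (b + 4)*(b^2 + 2*b - 8) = (b + 4)^2*(b - 2)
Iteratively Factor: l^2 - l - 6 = (l + 2)*(l - 3)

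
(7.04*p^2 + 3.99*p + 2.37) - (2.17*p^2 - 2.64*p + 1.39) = 4.87*p^2 + 6.63*p + 0.98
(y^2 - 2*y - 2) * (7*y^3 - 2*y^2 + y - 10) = 7*y^5 - 16*y^4 - 9*y^3 - 8*y^2 + 18*y + 20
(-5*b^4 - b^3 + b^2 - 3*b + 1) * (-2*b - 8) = 10*b^5 + 42*b^4 + 6*b^3 - 2*b^2 + 22*b - 8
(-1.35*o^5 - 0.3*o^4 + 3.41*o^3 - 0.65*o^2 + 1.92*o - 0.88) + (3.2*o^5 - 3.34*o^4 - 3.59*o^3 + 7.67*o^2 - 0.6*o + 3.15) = 1.85*o^5 - 3.64*o^4 - 0.18*o^3 + 7.02*o^2 + 1.32*o + 2.27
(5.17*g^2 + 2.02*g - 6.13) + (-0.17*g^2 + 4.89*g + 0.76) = 5.0*g^2 + 6.91*g - 5.37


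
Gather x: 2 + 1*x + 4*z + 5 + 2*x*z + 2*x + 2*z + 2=x*(2*z + 3) + 6*z + 9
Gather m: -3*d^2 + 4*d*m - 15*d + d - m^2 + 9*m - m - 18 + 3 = -3*d^2 - 14*d - m^2 + m*(4*d + 8) - 15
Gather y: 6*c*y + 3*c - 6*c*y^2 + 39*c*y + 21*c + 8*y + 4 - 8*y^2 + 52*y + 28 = 24*c + y^2*(-6*c - 8) + y*(45*c + 60) + 32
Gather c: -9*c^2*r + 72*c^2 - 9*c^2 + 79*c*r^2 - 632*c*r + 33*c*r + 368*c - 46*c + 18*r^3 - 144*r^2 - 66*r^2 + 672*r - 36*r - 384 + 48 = c^2*(63 - 9*r) + c*(79*r^2 - 599*r + 322) + 18*r^3 - 210*r^2 + 636*r - 336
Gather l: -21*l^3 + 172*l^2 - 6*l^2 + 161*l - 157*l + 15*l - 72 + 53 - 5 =-21*l^3 + 166*l^2 + 19*l - 24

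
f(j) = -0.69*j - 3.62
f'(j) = -0.690000000000000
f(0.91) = -4.25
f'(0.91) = -0.69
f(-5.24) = -0.00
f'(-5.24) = -0.69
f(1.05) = -4.34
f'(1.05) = -0.69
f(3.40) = -5.97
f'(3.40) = -0.69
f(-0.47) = -3.30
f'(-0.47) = -0.69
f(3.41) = -5.97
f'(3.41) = -0.69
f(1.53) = -4.68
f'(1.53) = -0.69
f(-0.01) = -3.61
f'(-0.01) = -0.69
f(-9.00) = 2.59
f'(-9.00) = -0.69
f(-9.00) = 2.59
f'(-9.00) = -0.69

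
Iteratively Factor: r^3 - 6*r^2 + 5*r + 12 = (r - 3)*(r^2 - 3*r - 4) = (r - 4)*(r - 3)*(r + 1)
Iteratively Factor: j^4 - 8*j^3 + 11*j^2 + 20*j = (j)*(j^3 - 8*j^2 + 11*j + 20) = j*(j - 4)*(j^2 - 4*j - 5) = j*(j - 4)*(j + 1)*(j - 5)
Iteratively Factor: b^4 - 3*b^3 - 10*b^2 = (b)*(b^3 - 3*b^2 - 10*b) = b*(b - 5)*(b^2 + 2*b) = b*(b - 5)*(b + 2)*(b)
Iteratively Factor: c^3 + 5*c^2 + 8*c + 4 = (c + 1)*(c^2 + 4*c + 4) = (c + 1)*(c + 2)*(c + 2)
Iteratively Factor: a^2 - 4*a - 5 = (a + 1)*(a - 5)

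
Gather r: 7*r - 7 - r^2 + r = -r^2 + 8*r - 7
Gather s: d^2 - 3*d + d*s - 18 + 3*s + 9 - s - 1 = d^2 - 3*d + s*(d + 2) - 10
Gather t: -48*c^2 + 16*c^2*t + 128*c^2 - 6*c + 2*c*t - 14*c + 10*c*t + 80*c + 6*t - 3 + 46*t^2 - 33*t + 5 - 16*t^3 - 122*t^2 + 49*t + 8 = 80*c^2 + 60*c - 16*t^3 - 76*t^2 + t*(16*c^2 + 12*c + 22) + 10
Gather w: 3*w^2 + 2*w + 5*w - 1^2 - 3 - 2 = 3*w^2 + 7*w - 6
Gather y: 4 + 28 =32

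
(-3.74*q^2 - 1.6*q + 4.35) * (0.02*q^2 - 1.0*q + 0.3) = -0.0748*q^4 + 3.708*q^3 + 0.565*q^2 - 4.83*q + 1.305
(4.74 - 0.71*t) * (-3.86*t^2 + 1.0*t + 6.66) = 2.7406*t^3 - 19.0064*t^2 + 0.0114000000000001*t + 31.5684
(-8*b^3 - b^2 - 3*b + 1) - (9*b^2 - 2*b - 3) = -8*b^3 - 10*b^2 - b + 4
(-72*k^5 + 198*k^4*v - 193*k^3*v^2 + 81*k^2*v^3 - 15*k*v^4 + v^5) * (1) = -72*k^5 + 198*k^4*v - 193*k^3*v^2 + 81*k^2*v^3 - 15*k*v^4 + v^5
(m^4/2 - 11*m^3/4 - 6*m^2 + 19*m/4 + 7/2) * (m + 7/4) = m^5/2 - 15*m^4/8 - 173*m^3/16 - 23*m^2/4 + 189*m/16 + 49/8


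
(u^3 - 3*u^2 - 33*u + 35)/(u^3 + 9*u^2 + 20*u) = (u^2 - 8*u + 7)/(u*(u + 4))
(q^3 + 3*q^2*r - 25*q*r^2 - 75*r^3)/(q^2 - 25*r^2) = q + 3*r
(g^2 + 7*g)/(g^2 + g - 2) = g*(g + 7)/(g^2 + g - 2)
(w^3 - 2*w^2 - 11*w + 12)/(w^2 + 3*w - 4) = (w^2 - w - 12)/(w + 4)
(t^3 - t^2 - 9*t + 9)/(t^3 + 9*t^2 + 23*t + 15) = (t^2 - 4*t + 3)/(t^2 + 6*t + 5)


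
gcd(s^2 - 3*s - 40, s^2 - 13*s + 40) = s - 8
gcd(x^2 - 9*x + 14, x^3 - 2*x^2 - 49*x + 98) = x^2 - 9*x + 14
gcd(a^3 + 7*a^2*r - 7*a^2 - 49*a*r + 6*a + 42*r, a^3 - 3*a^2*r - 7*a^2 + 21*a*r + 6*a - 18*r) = a^2 - 7*a + 6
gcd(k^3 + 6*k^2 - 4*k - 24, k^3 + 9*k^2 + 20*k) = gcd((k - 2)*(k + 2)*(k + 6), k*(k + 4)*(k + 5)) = 1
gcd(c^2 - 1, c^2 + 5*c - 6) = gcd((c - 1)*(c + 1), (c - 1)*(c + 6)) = c - 1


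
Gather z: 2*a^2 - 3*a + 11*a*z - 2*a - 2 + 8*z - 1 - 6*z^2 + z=2*a^2 - 5*a - 6*z^2 + z*(11*a + 9) - 3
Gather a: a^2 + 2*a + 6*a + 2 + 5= a^2 + 8*a + 7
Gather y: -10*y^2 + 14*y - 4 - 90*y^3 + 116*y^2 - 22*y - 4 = -90*y^3 + 106*y^2 - 8*y - 8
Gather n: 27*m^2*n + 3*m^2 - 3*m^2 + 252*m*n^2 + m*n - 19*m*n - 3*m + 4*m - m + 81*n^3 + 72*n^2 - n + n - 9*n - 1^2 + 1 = 81*n^3 + n^2*(252*m + 72) + n*(27*m^2 - 18*m - 9)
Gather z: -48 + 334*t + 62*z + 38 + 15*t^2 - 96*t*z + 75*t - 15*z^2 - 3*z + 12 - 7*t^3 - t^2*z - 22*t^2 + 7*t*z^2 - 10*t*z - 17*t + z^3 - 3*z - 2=-7*t^3 - 7*t^2 + 392*t + z^3 + z^2*(7*t - 15) + z*(-t^2 - 106*t + 56)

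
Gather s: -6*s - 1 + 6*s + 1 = 0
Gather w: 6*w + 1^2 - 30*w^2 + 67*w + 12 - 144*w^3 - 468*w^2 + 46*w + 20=-144*w^3 - 498*w^2 + 119*w + 33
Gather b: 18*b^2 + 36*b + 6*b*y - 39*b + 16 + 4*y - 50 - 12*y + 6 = 18*b^2 + b*(6*y - 3) - 8*y - 28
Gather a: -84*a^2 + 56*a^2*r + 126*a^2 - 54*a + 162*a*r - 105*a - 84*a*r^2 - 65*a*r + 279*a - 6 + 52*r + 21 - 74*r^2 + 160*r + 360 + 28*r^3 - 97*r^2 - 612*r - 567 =a^2*(56*r + 42) + a*(-84*r^2 + 97*r + 120) + 28*r^3 - 171*r^2 - 400*r - 192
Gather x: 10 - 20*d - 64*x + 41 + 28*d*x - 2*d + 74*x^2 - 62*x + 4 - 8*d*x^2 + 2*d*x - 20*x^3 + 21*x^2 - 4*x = -22*d - 20*x^3 + x^2*(95 - 8*d) + x*(30*d - 130) + 55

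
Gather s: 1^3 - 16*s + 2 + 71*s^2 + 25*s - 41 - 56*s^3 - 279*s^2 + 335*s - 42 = -56*s^3 - 208*s^2 + 344*s - 80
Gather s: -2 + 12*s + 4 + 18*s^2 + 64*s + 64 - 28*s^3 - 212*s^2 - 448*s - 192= -28*s^3 - 194*s^2 - 372*s - 126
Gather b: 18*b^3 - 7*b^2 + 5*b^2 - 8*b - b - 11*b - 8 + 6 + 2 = 18*b^3 - 2*b^2 - 20*b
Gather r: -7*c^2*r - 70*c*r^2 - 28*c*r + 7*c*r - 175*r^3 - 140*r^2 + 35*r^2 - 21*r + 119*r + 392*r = -175*r^3 + r^2*(-70*c - 105) + r*(-7*c^2 - 21*c + 490)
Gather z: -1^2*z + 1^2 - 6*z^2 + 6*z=-6*z^2 + 5*z + 1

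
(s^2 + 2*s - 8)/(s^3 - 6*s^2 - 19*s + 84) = (s - 2)/(s^2 - 10*s + 21)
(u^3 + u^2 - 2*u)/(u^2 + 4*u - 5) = u*(u + 2)/(u + 5)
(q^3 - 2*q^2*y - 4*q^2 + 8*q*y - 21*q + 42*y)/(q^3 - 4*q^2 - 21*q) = (q - 2*y)/q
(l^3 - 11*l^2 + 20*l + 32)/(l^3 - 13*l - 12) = (l - 8)/(l + 3)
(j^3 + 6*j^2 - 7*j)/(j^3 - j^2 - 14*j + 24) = j*(j^2 + 6*j - 7)/(j^3 - j^2 - 14*j + 24)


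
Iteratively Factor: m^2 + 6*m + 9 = (m + 3)*(m + 3)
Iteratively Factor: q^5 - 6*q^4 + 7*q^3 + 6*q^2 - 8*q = (q - 4)*(q^4 - 2*q^3 - q^2 + 2*q) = (q - 4)*(q - 1)*(q^3 - q^2 - 2*q) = (q - 4)*(q - 1)*(q + 1)*(q^2 - 2*q) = q*(q - 4)*(q - 1)*(q + 1)*(q - 2)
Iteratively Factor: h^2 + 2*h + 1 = (h + 1)*(h + 1)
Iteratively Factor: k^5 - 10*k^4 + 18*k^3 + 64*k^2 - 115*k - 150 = (k - 5)*(k^4 - 5*k^3 - 7*k^2 + 29*k + 30) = (k - 5)^2*(k^3 - 7*k - 6) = (k - 5)^2*(k + 1)*(k^2 - k - 6) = (k - 5)^2*(k + 1)*(k + 2)*(k - 3)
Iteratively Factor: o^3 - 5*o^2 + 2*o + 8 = (o - 2)*(o^2 - 3*o - 4) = (o - 4)*(o - 2)*(o + 1)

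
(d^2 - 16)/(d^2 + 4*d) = (d - 4)/d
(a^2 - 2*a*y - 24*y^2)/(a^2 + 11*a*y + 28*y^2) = (a - 6*y)/(a + 7*y)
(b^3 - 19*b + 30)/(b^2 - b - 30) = (b^2 - 5*b + 6)/(b - 6)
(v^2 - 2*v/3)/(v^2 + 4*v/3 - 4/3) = v/(v + 2)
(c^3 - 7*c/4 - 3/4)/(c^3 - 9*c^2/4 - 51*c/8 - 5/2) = 2*(2*c^2 - c - 3)/(4*c^2 - 11*c - 20)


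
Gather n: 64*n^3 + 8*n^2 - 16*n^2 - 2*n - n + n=64*n^3 - 8*n^2 - 2*n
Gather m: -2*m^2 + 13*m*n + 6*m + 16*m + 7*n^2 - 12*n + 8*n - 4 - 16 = -2*m^2 + m*(13*n + 22) + 7*n^2 - 4*n - 20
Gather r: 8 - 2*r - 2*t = -2*r - 2*t + 8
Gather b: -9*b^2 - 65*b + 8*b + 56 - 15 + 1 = -9*b^2 - 57*b + 42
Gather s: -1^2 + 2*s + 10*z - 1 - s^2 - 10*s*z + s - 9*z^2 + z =-s^2 + s*(3 - 10*z) - 9*z^2 + 11*z - 2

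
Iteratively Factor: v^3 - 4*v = (v - 2)*(v^2 + 2*v) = (v - 2)*(v + 2)*(v)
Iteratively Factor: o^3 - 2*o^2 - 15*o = (o - 5)*(o^2 + 3*o) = o*(o - 5)*(o + 3)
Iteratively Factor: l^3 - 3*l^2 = (l)*(l^2 - 3*l) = l*(l - 3)*(l)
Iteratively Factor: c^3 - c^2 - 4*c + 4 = (c - 1)*(c^2 - 4) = (c - 1)*(c + 2)*(c - 2)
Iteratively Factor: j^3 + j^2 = (j)*(j^2 + j) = j*(j + 1)*(j)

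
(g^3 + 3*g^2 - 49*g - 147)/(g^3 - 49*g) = (g + 3)/g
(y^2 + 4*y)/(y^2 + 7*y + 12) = y/(y + 3)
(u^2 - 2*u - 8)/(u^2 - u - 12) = (u + 2)/(u + 3)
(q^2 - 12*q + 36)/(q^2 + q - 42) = (q - 6)/(q + 7)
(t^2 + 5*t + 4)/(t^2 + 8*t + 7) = (t + 4)/(t + 7)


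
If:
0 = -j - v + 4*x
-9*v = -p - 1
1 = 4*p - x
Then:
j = 143*x/36 - 5/36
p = x/4 + 1/4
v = x/36 + 5/36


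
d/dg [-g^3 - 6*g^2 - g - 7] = -3*g^2 - 12*g - 1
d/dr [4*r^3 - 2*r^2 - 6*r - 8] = 12*r^2 - 4*r - 6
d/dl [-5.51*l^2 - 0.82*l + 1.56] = -11.02*l - 0.82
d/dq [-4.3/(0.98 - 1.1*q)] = -4.73/(1.1*q - 0.98)^2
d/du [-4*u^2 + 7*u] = 7 - 8*u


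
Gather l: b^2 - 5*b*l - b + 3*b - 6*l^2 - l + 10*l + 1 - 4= b^2 + 2*b - 6*l^2 + l*(9 - 5*b) - 3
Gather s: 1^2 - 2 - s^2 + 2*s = -s^2 + 2*s - 1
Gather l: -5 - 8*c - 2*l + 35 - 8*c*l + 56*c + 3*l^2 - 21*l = 48*c + 3*l^2 + l*(-8*c - 23) + 30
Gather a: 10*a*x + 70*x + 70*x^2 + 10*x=10*a*x + 70*x^2 + 80*x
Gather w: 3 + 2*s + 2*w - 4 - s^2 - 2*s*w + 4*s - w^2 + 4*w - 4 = -s^2 + 6*s - w^2 + w*(6 - 2*s) - 5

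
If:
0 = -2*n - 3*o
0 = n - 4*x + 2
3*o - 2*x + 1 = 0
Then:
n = 0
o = 0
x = 1/2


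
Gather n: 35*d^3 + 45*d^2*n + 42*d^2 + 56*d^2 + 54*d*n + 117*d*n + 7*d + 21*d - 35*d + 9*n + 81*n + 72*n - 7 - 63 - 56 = 35*d^3 + 98*d^2 - 7*d + n*(45*d^2 + 171*d + 162) - 126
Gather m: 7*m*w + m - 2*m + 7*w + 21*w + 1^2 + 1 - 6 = m*(7*w - 1) + 28*w - 4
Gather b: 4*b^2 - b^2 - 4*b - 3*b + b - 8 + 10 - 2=3*b^2 - 6*b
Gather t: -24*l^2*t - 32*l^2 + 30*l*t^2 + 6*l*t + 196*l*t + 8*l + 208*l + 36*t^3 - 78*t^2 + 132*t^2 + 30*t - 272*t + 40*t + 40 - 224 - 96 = -32*l^2 + 216*l + 36*t^3 + t^2*(30*l + 54) + t*(-24*l^2 + 202*l - 202) - 280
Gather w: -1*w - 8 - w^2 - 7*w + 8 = -w^2 - 8*w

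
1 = 1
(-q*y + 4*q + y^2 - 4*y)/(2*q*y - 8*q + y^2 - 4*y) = (-q + y)/(2*q + y)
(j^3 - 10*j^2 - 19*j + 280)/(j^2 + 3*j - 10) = (j^2 - 15*j + 56)/(j - 2)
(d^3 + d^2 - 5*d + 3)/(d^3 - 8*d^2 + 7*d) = (d^2 + 2*d - 3)/(d*(d - 7))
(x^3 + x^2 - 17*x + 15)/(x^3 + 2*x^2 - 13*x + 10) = (x - 3)/(x - 2)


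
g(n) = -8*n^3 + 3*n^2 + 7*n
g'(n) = -24*n^2 + 6*n + 7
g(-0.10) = -0.66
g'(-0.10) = 6.16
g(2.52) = -91.33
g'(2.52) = -130.29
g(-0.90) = 1.96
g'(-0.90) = -17.84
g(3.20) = -209.02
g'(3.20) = -219.56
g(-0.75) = -0.19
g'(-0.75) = -11.00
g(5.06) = -924.20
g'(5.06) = -577.13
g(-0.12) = -0.78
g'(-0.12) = 5.93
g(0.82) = 3.35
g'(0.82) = -4.22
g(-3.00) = 222.00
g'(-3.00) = -227.00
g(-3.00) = 222.00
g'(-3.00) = -227.00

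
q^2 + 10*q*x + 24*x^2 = (q + 4*x)*(q + 6*x)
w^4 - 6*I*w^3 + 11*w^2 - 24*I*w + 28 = (w - 7*I)*(w - 2*I)*(w + I)*(w + 2*I)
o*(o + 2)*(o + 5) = o^3 + 7*o^2 + 10*o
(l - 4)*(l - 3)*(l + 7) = l^3 - 37*l + 84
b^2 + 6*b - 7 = (b - 1)*(b + 7)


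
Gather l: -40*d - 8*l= -40*d - 8*l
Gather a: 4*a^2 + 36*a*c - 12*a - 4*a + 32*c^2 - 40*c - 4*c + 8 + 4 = 4*a^2 + a*(36*c - 16) + 32*c^2 - 44*c + 12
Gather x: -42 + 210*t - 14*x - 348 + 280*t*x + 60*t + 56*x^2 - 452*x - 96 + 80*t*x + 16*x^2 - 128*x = 270*t + 72*x^2 + x*(360*t - 594) - 486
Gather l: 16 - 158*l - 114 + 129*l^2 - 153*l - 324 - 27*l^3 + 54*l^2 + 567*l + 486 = -27*l^3 + 183*l^2 + 256*l + 64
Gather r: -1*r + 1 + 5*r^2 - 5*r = 5*r^2 - 6*r + 1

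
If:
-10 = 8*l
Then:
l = -5/4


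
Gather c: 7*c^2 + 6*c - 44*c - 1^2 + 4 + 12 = 7*c^2 - 38*c + 15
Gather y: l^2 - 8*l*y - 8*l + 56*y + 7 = l^2 - 8*l + y*(56 - 8*l) + 7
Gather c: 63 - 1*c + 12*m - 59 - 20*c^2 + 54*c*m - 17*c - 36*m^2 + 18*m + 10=-20*c^2 + c*(54*m - 18) - 36*m^2 + 30*m + 14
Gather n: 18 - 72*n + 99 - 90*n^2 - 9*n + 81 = -90*n^2 - 81*n + 198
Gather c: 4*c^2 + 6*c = 4*c^2 + 6*c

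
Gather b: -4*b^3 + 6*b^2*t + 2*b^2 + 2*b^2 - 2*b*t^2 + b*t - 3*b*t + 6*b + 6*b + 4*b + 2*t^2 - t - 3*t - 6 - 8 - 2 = -4*b^3 + b^2*(6*t + 4) + b*(-2*t^2 - 2*t + 16) + 2*t^2 - 4*t - 16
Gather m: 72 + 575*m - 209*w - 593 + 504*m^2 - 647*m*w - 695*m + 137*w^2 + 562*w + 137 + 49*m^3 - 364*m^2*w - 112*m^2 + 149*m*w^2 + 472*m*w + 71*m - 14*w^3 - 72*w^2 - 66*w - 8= 49*m^3 + m^2*(392 - 364*w) + m*(149*w^2 - 175*w - 49) - 14*w^3 + 65*w^2 + 287*w - 392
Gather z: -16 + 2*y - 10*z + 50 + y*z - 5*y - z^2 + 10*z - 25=y*z - 3*y - z^2 + 9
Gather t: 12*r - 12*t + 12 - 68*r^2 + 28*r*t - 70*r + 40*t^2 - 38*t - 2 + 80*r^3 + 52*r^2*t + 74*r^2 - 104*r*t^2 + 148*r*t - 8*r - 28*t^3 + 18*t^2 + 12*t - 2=80*r^3 + 6*r^2 - 66*r - 28*t^3 + t^2*(58 - 104*r) + t*(52*r^2 + 176*r - 38) + 8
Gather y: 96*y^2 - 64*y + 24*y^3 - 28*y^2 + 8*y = 24*y^3 + 68*y^2 - 56*y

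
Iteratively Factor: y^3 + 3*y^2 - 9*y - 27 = (y + 3)*(y^2 - 9) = (y - 3)*(y + 3)*(y + 3)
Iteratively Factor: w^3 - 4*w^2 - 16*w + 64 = (w - 4)*(w^2 - 16) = (w - 4)*(w + 4)*(w - 4)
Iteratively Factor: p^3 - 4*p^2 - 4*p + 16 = (p - 2)*(p^2 - 2*p - 8) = (p - 4)*(p - 2)*(p + 2)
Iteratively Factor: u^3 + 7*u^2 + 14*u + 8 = (u + 4)*(u^2 + 3*u + 2) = (u + 2)*(u + 4)*(u + 1)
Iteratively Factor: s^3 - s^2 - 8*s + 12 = (s + 3)*(s^2 - 4*s + 4) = (s - 2)*(s + 3)*(s - 2)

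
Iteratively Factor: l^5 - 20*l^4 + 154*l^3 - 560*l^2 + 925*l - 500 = (l - 5)*(l^4 - 15*l^3 + 79*l^2 - 165*l + 100) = (l - 5)*(l - 4)*(l^3 - 11*l^2 + 35*l - 25) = (l - 5)^2*(l - 4)*(l^2 - 6*l + 5) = (l - 5)^3*(l - 4)*(l - 1)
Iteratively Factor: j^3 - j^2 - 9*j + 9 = (j - 3)*(j^2 + 2*j - 3) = (j - 3)*(j + 3)*(j - 1)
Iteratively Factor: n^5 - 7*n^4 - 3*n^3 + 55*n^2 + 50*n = (n)*(n^4 - 7*n^3 - 3*n^2 + 55*n + 50) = n*(n + 1)*(n^3 - 8*n^2 + 5*n + 50) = n*(n - 5)*(n + 1)*(n^2 - 3*n - 10) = n*(n - 5)^2*(n + 1)*(n + 2)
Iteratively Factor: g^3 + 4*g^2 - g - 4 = (g - 1)*(g^2 + 5*g + 4) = (g - 1)*(g + 4)*(g + 1)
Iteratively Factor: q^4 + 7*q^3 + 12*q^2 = (q)*(q^3 + 7*q^2 + 12*q) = q*(q + 3)*(q^2 + 4*q) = q*(q + 3)*(q + 4)*(q)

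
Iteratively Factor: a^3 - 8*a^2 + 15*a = (a - 5)*(a^2 - 3*a) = (a - 5)*(a - 3)*(a)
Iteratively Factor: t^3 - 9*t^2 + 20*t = (t - 5)*(t^2 - 4*t) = (t - 5)*(t - 4)*(t)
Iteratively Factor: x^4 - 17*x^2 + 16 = (x - 4)*(x^3 + 4*x^2 - x - 4) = (x - 4)*(x - 1)*(x^2 + 5*x + 4) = (x - 4)*(x - 1)*(x + 1)*(x + 4)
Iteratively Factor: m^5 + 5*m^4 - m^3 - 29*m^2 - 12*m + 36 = (m + 3)*(m^4 + 2*m^3 - 7*m^2 - 8*m + 12) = (m - 1)*(m + 3)*(m^3 + 3*m^2 - 4*m - 12) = (m - 1)*(m + 2)*(m + 3)*(m^2 + m - 6) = (m - 2)*(m - 1)*(m + 2)*(m + 3)*(m + 3)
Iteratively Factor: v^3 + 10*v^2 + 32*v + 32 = (v + 2)*(v^2 + 8*v + 16) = (v + 2)*(v + 4)*(v + 4)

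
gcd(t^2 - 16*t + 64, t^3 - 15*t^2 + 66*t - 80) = t - 8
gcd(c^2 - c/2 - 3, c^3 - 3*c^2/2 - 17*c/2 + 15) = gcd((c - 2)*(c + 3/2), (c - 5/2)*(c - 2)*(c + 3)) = c - 2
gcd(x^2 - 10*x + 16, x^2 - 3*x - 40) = x - 8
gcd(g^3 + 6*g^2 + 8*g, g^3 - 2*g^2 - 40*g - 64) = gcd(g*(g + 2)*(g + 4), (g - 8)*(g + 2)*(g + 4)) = g^2 + 6*g + 8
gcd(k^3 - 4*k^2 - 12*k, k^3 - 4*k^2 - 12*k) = k^3 - 4*k^2 - 12*k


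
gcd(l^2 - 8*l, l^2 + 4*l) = l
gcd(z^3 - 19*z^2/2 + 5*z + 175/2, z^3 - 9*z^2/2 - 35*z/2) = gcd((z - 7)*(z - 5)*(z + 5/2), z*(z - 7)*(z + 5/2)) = z^2 - 9*z/2 - 35/2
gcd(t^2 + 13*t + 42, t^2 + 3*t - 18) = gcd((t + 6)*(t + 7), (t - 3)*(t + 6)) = t + 6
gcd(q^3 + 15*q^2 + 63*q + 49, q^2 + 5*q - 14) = q + 7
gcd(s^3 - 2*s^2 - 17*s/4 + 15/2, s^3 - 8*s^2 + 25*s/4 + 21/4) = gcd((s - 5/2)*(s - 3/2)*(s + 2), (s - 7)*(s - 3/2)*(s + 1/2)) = s - 3/2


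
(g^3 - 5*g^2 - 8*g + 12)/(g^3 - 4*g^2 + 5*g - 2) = (g^2 - 4*g - 12)/(g^2 - 3*g + 2)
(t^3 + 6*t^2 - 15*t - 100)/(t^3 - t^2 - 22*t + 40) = (t + 5)/(t - 2)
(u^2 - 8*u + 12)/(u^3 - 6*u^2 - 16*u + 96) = (u - 2)/(u^2 - 16)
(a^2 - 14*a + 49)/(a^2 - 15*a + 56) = (a - 7)/(a - 8)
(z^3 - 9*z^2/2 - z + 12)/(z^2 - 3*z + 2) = (z^2 - 5*z/2 - 6)/(z - 1)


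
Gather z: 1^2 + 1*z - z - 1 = 0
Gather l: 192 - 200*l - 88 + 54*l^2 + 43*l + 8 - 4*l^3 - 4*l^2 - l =-4*l^3 + 50*l^2 - 158*l + 112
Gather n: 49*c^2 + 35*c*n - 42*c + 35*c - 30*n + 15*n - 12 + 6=49*c^2 - 7*c + n*(35*c - 15) - 6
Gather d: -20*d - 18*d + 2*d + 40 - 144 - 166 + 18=-36*d - 252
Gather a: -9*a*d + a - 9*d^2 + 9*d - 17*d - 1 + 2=a*(1 - 9*d) - 9*d^2 - 8*d + 1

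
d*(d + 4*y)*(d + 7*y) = d^3 + 11*d^2*y + 28*d*y^2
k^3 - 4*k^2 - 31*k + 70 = (k - 7)*(k - 2)*(k + 5)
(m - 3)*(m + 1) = m^2 - 2*m - 3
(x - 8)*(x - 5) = x^2 - 13*x + 40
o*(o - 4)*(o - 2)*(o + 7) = o^4 + o^3 - 34*o^2 + 56*o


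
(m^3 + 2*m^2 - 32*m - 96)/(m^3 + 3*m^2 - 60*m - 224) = (m^2 - 2*m - 24)/(m^2 - m - 56)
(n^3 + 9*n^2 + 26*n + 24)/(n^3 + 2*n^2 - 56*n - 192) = (n^2 + 5*n + 6)/(n^2 - 2*n - 48)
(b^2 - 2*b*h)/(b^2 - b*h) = (b - 2*h)/(b - h)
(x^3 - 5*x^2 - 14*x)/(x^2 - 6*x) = (x^2 - 5*x - 14)/(x - 6)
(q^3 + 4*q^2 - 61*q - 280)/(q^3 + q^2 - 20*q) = (q^2 - q - 56)/(q*(q - 4))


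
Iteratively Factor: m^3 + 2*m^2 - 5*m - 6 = (m - 2)*(m^2 + 4*m + 3) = (m - 2)*(m + 1)*(m + 3)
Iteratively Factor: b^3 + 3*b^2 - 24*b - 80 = (b + 4)*(b^2 - b - 20) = (b + 4)^2*(b - 5)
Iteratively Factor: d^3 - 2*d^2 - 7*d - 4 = (d - 4)*(d^2 + 2*d + 1) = (d - 4)*(d + 1)*(d + 1)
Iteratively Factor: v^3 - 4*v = (v)*(v^2 - 4) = v*(v - 2)*(v + 2)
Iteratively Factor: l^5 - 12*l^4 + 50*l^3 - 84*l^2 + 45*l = (l - 3)*(l^4 - 9*l^3 + 23*l^2 - 15*l) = (l - 5)*(l - 3)*(l^3 - 4*l^2 + 3*l) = (l - 5)*(l - 3)^2*(l^2 - l) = l*(l - 5)*(l - 3)^2*(l - 1)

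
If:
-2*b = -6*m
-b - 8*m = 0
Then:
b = 0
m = 0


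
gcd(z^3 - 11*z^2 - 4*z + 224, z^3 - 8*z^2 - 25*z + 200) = z - 8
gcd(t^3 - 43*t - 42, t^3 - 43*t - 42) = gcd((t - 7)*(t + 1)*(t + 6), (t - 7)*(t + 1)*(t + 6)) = t^3 - 43*t - 42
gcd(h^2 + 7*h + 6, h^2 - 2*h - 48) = h + 6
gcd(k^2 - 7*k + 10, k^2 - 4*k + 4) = k - 2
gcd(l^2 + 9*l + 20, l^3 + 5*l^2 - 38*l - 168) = l + 4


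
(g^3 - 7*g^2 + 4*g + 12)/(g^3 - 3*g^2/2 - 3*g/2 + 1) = 2*(g - 6)/(2*g - 1)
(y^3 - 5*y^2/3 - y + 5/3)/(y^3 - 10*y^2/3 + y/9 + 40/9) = 3*(y - 1)/(3*y - 8)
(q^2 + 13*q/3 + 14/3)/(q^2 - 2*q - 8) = (q + 7/3)/(q - 4)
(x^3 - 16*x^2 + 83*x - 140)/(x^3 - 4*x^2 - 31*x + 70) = (x^2 - 9*x + 20)/(x^2 + 3*x - 10)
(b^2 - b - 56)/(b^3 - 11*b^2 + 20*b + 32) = (b + 7)/(b^2 - 3*b - 4)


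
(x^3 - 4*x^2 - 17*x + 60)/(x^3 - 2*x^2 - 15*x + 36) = (x - 5)/(x - 3)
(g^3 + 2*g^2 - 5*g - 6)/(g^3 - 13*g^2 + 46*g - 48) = (g^2 + 4*g + 3)/(g^2 - 11*g + 24)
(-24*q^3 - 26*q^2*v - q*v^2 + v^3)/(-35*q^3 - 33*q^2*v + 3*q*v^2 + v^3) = (24*q^2 + 2*q*v - v^2)/(35*q^2 - 2*q*v - v^2)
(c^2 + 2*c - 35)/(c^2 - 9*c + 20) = (c + 7)/(c - 4)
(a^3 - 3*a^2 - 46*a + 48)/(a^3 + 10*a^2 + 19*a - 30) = (a - 8)/(a + 5)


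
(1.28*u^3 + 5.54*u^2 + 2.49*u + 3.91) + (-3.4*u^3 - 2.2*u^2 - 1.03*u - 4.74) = -2.12*u^3 + 3.34*u^2 + 1.46*u - 0.83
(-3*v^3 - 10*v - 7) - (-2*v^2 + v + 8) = -3*v^3 + 2*v^2 - 11*v - 15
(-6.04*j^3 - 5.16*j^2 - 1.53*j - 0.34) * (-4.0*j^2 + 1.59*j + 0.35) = 24.16*j^5 + 11.0364*j^4 - 4.1984*j^3 - 2.8787*j^2 - 1.0761*j - 0.119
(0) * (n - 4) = 0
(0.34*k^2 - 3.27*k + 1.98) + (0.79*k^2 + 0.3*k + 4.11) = 1.13*k^2 - 2.97*k + 6.09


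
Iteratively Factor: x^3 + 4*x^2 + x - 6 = (x - 1)*(x^2 + 5*x + 6) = (x - 1)*(x + 3)*(x + 2)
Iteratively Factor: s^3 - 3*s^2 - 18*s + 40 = (s + 4)*(s^2 - 7*s + 10) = (s - 2)*(s + 4)*(s - 5)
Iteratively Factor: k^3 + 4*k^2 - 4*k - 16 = (k + 2)*(k^2 + 2*k - 8) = (k + 2)*(k + 4)*(k - 2)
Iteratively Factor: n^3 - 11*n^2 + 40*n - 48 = (n - 4)*(n^2 - 7*n + 12) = (n - 4)*(n - 3)*(n - 4)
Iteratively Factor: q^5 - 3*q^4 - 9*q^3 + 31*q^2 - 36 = (q - 2)*(q^4 - q^3 - 11*q^2 + 9*q + 18) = (q - 2)^2*(q^3 + q^2 - 9*q - 9) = (q - 2)^2*(q + 3)*(q^2 - 2*q - 3) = (q - 3)*(q - 2)^2*(q + 3)*(q + 1)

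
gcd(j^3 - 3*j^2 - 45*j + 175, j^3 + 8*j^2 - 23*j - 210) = j^2 + 2*j - 35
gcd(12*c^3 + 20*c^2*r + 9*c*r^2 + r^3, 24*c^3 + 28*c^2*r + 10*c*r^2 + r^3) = 12*c^2 + 8*c*r + r^2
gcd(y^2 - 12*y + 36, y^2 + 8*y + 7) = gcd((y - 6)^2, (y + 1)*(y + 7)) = 1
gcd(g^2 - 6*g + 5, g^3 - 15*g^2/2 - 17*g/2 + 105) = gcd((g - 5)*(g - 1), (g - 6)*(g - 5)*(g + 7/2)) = g - 5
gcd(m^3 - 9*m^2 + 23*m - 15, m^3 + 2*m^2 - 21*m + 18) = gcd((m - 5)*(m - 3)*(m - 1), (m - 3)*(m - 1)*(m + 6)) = m^2 - 4*m + 3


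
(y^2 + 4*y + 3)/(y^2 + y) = (y + 3)/y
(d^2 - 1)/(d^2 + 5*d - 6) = (d + 1)/(d + 6)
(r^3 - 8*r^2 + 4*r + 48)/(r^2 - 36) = (r^2 - 2*r - 8)/(r + 6)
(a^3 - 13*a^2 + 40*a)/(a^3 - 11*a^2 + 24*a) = (a - 5)/(a - 3)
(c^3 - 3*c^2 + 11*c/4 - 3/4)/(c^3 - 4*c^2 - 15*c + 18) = (c^2 - 2*c + 3/4)/(c^2 - 3*c - 18)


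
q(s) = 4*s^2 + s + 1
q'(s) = 8*s + 1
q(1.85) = 16.54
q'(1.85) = 15.80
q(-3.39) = 43.58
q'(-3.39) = -26.12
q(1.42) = 10.49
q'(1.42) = 12.36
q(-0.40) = 1.24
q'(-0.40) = -2.20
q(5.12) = 110.98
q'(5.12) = 41.96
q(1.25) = 8.50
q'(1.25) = 11.00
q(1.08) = 6.75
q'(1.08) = 9.64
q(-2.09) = 16.38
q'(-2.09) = -15.72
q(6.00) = 151.00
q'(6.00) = 49.00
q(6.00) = 151.00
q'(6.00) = 49.00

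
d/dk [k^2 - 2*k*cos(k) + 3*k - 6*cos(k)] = 2*k*sin(k) + 2*k + 6*sin(k) - 2*cos(k) + 3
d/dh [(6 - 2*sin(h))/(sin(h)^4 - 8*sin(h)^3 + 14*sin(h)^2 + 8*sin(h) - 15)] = 2*(3*sin(h)^2 - 10*sin(h) - 1)/((sin(h) - 5)^2*cos(h)^3)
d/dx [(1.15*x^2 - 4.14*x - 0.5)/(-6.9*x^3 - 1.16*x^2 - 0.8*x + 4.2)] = (7.935*x^4 - 57.132*x^3 - 16.0724*x^2 + 8.5*x - 17.788)/(47.61*x^6 + 16.008*x^5 + 12.3856*x^4 - 56.104*x^3 - 9.104*x^2 - 6.72*x + 17.64)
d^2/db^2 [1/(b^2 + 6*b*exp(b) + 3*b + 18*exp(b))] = 2*(-(3*b*exp(b) + 15*exp(b) + 1)*(b^2 + 6*b*exp(b) + 3*b + 18*exp(b)) + (6*b*exp(b) + 2*b + 24*exp(b) + 3)^2)/(b^2 + 6*b*exp(b) + 3*b + 18*exp(b))^3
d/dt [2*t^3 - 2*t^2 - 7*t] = 6*t^2 - 4*t - 7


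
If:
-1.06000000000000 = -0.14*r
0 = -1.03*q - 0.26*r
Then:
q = -1.91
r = 7.57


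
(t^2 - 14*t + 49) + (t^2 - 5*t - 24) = 2*t^2 - 19*t + 25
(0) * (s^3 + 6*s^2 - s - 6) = 0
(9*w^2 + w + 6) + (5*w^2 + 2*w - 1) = 14*w^2 + 3*w + 5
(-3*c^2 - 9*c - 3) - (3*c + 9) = -3*c^2 - 12*c - 12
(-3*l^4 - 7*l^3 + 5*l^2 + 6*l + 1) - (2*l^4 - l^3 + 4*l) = -5*l^4 - 6*l^3 + 5*l^2 + 2*l + 1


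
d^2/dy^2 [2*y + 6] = 0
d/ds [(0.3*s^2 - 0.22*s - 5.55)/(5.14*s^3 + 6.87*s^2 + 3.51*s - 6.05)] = (-1.542*s^4 + 2.2616*s^3 + 88.1454*s^2 + 72.627*s + 20.8115)/(26.4196*s^6 + 70.6236*s^5 + 83.2797*s^4 - 13.9666*s^3 - 70.8069*s^2 - 42.471*s + 36.6025)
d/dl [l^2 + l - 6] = 2*l + 1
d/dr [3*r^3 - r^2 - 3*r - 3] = 9*r^2 - 2*r - 3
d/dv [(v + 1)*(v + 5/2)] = 2*v + 7/2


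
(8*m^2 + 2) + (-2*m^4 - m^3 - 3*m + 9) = -2*m^4 - m^3 + 8*m^2 - 3*m + 11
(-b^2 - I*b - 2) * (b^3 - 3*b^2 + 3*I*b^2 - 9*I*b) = -b^5 + 3*b^4 - 4*I*b^4 + b^3 + 12*I*b^3 - 3*b^2 - 6*I*b^2 + 18*I*b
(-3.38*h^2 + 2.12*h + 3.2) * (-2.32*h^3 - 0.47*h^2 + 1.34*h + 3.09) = 7.8416*h^5 - 3.3298*h^4 - 12.9496*h^3 - 9.1074*h^2 + 10.8388*h + 9.888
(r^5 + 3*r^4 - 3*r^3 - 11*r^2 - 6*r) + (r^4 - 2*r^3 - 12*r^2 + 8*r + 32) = r^5 + 4*r^4 - 5*r^3 - 23*r^2 + 2*r + 32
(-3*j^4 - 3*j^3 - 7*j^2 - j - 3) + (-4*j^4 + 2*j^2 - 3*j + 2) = -7*j^4 - 3*j^3 - 5*j^2 - 4*j - 1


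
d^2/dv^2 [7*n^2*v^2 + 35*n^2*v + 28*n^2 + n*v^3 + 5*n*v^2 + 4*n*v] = 2*n*(7*n + 3*v + 5)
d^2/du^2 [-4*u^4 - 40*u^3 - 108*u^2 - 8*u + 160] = -48*u^2 - 240*u - 216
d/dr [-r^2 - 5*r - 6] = -2*r - 5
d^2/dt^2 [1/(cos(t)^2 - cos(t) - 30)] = (4*sin(t)^4 - 123*sin(t)^2 - 105*cos(t)/4 - 3*cos(3*t)/4 + 57)/(sin(t)^2 + cos(t) + 29)^3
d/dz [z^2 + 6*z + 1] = 2*z + 6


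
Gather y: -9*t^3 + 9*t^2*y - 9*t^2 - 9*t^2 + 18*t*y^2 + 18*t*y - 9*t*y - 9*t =-9*t^3 - 18*t^2 + 18*t*y^2 - 9*t + y*(9*t^2 + 9*t)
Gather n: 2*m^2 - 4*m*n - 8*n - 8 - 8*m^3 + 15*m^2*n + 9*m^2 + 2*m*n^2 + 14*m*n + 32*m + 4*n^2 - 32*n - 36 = -8*m^3 + 11*m^2 + 32*m + n^2*(2*m + 4) + n*(15*m^2 + 10*m - 40) - 44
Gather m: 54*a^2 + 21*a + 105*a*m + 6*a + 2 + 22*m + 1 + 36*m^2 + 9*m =54*a^2 + 27*a + 36*m^2 + m*(105*a + 31) + 3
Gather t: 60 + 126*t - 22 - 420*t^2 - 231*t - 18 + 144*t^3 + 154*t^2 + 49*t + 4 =144*t^3 - 266*t^2 - 56*t + 24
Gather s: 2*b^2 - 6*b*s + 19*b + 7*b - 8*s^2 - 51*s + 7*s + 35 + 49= 2*b^2 + 26*b - 8*s^2 + s*(-6*b - 44) + 84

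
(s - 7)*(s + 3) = s^2 - 4*s - 21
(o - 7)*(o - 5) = o^2 - 12*o + 35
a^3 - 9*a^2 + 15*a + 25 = (a - 5)^2*(a + 1)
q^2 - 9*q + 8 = (q - 8)*(q - 1)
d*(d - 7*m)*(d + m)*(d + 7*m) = d^4 + d^3*m - 49*d^2*m^2 - 49*d*m^3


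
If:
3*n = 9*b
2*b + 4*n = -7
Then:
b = -1/2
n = -3/2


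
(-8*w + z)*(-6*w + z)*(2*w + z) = 96*w^3 + 20*w^2*z - 12*w*z^2 + z^3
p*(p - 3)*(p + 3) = p^3 - 9*p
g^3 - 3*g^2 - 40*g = g*(g - 8)*(g + 5)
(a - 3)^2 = a^2 - 6*a + 9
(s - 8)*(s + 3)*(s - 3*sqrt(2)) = s^3 - 5*s^2 - 3*sqrt(2)*s^2 - 24*s + 15*sqrt(2)*s + 72*sqrt(2)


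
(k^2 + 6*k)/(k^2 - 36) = k/(k - 6)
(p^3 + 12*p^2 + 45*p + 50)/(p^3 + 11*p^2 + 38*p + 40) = (p + 5)/(p + 4)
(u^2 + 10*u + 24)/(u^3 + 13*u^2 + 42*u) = (u + 4)/(u*(u + 7))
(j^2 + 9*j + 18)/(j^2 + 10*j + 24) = (j + 3)/(j + 4)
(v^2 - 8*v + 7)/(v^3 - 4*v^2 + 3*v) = (v - 7)/(v*(v - 3))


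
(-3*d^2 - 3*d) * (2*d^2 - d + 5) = -6*d^4 - 3*d^3 - 12*d^2 - 15*d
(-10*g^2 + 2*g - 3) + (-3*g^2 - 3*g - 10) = -13*g^2 - g - 13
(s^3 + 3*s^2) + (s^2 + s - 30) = s^3 + 4*s^2 + s - 30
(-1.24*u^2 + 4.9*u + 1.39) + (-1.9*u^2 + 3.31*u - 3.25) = -3.14*u^2 + 8.21*u - 1.86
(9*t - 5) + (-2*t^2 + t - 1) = -2*t^2 + 10*t - 6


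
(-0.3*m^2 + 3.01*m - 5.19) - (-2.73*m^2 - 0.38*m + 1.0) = 2.43*m^2 + 3.39*m - 6.19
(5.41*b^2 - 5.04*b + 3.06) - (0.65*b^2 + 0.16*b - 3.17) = 4.76*b^2 - 5.2*b + 6.23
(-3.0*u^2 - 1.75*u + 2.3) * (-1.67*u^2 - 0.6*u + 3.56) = 5.01*u^4 + 4.7225*u^3 - 13.471*u^2 - 7.61*u + 8.188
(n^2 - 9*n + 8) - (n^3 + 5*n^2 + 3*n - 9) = -n^3 - 4*n^2 - 12*n + 17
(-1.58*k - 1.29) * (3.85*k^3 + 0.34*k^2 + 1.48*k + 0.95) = -6.083*k^4 - 5.5037*k^3 - 2.777*k^2 - 3.4102*k - 1.2255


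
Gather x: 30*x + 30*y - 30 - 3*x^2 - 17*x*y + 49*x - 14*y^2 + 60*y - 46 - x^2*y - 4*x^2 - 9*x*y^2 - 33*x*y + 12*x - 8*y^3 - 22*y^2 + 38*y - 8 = x^2*(-y - 7) + x*(-9*y^2 - 50*y + 91) - 8*y^3 - 36*y^2 + 128*y - 84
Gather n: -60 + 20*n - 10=20*n - 70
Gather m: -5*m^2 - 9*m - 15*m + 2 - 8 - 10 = -5*m^2 - 24*m - 16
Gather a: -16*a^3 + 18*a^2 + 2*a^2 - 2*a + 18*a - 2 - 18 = -16*a^3 + 20*a^2 + 16*a - 20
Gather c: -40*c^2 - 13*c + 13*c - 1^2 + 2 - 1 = -40*c^2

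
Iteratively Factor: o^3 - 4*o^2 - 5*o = (o)*(o^2 - 4*o - 5) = o*(o - 5)*(o + 1)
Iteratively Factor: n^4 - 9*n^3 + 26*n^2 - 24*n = (n - 3)*(n^3 - 6*n^2 + 8*n) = n*(n - 3)*(n^2 - 6*n + 8) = n*(n - 3)*(n - 2)*(n - 4)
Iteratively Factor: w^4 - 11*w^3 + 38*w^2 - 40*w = (w - 4)*(w^3 - 7*w^2 + 10*w) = w*(w - 4)*(w^2 - 7*w + 10) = w*(w - 4)*(w - 2)*(w - 5)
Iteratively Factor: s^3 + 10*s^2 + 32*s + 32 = (s + 4)*(s^2 + 6*s + 8) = (s + 4)^2*(s + 2)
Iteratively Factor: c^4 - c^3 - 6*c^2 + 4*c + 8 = (c + 2)*(c^3 - 3*c^2 + 4) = (c - 2)*(c + 2)*(c^2 - c - 2) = (c - 2)^2*(c + 2)*(c + 1)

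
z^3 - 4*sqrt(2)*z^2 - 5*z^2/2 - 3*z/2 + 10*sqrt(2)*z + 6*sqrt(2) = (z - 3)*(z + 1/2)*(z - 4*sqrt(2))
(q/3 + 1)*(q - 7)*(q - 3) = q^3/3 - 7*q^2/3 - 3*q + 21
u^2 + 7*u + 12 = (u + 3)*(u + 4)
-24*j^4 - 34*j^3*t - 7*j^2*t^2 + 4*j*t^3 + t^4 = (-3*j + t)*(j + t)*(2*j + t)*(4*j + t)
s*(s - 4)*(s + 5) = s^3 + s^2 - 20*s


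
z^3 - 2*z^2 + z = z*(z - 1)^2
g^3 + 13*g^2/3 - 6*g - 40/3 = (g - 2)*(g + 4/3)*(g + 5)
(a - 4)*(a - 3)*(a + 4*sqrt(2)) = a^3 - 7*a^2 + 4*sqrt(2)*a^2 - 28*sqrt(2)*a + 12*a + 48*sqrt(2)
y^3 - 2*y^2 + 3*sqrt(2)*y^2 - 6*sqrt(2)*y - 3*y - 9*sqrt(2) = (y - 3)*(y + 1)*(y + 3*sqrt(2))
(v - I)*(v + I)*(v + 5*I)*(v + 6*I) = v^4 + 11*I*v^3 - 29*v^2 + 11*I*v - 30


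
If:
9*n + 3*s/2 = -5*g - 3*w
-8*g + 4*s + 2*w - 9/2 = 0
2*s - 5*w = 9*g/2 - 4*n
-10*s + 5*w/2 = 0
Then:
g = -162/409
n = 351/6544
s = 363/3272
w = 363/818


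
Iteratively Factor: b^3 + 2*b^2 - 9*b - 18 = (b + 3)*(b^2 - b - 6) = (b + 2)*(b + 3)*(b - 3)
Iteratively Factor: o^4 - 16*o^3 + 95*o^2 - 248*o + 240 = (o - 4)*(o^3 - 12*o^2 + 47*o - 60) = (o - 5)*(o - 4)*(o^2 - 7*o + 12) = (o - 5)*(o - 4)*(o - 3)*(o - 4)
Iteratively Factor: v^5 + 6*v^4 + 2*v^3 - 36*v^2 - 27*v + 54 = (v + 3)*(v^4 + 3*v^3 - 7*v^2 - 15*v + 18) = (v + 3)^2*(v^3 - 7*v + 6) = (v - 2)*(v + 3)^2*(v^2 + 2*v - 3) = (v - 2)*(v + 3)^3*(v - 1)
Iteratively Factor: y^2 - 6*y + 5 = (y - 1)*(y - 5)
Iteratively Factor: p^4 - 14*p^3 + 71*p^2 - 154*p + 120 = (p - 4)*(p^3 - 10*p^2 + 31*p - 30) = (p - 5)*(p - 4)*(p^2 - 5*p + 6) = (p - 5)*(p - 4)*(p - 3)*(p - 2)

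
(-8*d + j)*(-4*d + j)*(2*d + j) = 64*d^3 + 8*d^2*j - 10*d*j^2 + j^3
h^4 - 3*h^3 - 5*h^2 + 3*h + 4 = (h - 4)*(h - 1)*(h + 1)^2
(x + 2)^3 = x^3 + 6*x^2 + 12*x + 8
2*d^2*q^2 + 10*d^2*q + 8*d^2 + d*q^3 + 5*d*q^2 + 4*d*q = (2*d + q)*(q + 4)*(d*q + d)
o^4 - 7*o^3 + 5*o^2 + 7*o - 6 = (o - 6)*(o - 1)^2*(o + 1)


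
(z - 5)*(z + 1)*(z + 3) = z^3 - z^2 - 17*z - 15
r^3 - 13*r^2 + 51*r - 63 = (r - 7)*(r - 3)^2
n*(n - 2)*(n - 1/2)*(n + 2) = n^4 - n^3/2 - 4*n^2 + 2*n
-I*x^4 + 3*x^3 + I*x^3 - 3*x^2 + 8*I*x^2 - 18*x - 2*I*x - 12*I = (x - 3)*(x + 2)*(x + 2*I)*(-I*x + 1)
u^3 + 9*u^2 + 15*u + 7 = (u + 1)^2*(u + 7)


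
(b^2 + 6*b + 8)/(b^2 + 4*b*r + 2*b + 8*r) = (b + 4)/(b + 4*r)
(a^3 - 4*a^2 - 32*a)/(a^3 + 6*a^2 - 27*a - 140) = a*(a - 8)/(a^2 + 2*a - 35)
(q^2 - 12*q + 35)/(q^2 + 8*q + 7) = (q^2 - 12*q + 35)/(q^2 + 8*q + 7)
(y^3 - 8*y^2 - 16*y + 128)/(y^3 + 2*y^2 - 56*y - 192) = (y - 4)/(y + 6)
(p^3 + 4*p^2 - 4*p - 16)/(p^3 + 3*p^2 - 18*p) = (p^3 + 4*p^2 - 4*p - 16)/(p*(p^2 + 3*p - 18))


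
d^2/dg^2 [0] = 0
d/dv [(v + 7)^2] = 2*v + 14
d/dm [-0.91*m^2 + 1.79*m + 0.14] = 1.79 - 1.82*m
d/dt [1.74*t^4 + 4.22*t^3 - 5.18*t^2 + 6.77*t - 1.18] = 6.96*t^3 + 12.66*t^2 - 10.36*t + 6.77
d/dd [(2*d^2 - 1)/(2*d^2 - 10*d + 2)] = (-10*d^2 + 6*d - 5)/(2*(d^4 - 10*d^3 + 27*d^2 - 10*d + 1))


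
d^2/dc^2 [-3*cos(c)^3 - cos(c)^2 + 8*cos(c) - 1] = -23*cos(c)/4 + 2*cos(2*c) + 27*cos(3*c)/4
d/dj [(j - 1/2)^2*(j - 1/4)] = (j - 1/2)*(3*j - 1)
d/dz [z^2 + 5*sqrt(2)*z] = 2*z + 5*sqrt(2)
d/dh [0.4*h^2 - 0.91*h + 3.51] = 0.8*h - 0.91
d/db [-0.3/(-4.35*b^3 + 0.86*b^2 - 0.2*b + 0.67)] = (-3.915*b^2 + 0.516*b - 0.06)/(4.35*b^3 - 0.86*b^2 + 0.2*b - 0.67)^2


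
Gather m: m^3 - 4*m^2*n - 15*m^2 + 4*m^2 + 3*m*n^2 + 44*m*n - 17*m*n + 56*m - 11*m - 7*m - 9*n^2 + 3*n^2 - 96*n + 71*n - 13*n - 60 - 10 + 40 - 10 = m^3 + m^2*(-4*n - 11) + m*(3*n^2 + 27*n + 38) - 6*n^2 - 38*n - 40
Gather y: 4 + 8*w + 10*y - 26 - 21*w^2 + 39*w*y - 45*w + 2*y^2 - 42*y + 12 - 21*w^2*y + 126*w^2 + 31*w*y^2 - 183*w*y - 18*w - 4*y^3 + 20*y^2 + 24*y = 105*w^2 - 55*w - 4*y^3 + y^2*(31*w + 22) + y*(-21*w^2 - 144*w - 8) - 10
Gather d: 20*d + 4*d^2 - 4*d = 4*d^2 + 16*d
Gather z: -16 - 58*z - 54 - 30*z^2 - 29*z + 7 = -30*z^2 - 87*z - 63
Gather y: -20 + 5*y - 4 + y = 6*y - 24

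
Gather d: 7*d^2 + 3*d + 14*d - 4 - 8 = 7*d^2 + 17*d - 12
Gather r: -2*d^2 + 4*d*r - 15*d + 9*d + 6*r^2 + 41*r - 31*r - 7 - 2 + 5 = -2*d^2 - 6*d + 6*r^2 + r*(4*d + 10) - 4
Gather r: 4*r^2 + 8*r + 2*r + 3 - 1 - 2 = 4*r^2 + 10*r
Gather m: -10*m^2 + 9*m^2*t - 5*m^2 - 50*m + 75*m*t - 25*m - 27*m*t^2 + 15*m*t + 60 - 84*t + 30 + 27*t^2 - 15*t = m^2*(9*t - 15) + m*(-27*t^2 + 90*t - 75) + 27*t^2 - 99*t + 90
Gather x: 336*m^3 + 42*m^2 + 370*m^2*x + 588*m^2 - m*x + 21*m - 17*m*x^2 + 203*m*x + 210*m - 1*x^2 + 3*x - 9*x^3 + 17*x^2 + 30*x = 336*m^3 + 630*m^2 + 231*m - 9*x^3 + x^2*(16 - 17*m) + x*(370*m^2 + 202*m + 33)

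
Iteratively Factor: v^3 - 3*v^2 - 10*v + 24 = (v + 3)*(v^2 - 6*v + 8) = (v - 4)*(v + 3)*(v - 2)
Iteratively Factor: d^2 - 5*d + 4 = (d - 1)*(d - 4)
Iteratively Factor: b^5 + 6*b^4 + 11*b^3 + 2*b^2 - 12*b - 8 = (b + 2)*(b^4 + 4*b^3 + 3*b^2 - 4*b - 4) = (b + 2)^2*(b^3 + 2*b^2 - b - 2) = (b - 1)*(b + 2)^2*(b^2 + 3*b + 2) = (b - 1)*(b + 1)*(b + 2)^2*(b + 2)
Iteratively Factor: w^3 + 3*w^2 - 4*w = (w)*(w^2 + 3*w - 4) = w*(w + 4)*(w - 1)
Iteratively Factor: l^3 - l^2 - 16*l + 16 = (l - 4)*(l^2 + 3*l - 4) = (l - 4)*(l + 4)*(l - 1)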